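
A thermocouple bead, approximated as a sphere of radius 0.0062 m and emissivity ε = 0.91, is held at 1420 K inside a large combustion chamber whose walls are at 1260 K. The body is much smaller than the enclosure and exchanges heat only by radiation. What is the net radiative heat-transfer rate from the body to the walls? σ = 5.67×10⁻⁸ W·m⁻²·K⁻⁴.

For a small grey body in a large enclosure: P_net = εσA(T_body⁴ − T_wall⁴).
A = 4πr² = 4.831×10⁻⁴ m²; T_body⁴ − T_wall⁴ = 4.066×10¹² − 2.520×10¹² = 1.545×10¹² K⁴.
|P_net| = 0.91·5.67×10⁻⁸·4.831×10⁻⁴·1.545×10¹².

P_net ≈ 38.5 W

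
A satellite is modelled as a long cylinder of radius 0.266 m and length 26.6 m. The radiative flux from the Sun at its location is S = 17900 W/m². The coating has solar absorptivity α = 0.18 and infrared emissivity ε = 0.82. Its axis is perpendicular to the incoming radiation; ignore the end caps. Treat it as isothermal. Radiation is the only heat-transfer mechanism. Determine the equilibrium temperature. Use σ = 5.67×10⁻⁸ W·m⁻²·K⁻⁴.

At equilibrium, absorbed power = emitted power.
Absorbing cross-section = 2rL = 14.15 m²; emitting surface = 2πrL = 44.46 m² (ratio π).
αS·A_cross = εσ·A_surf·T⁴  ⇒  T⁴ = αS/(ε·πσ).
T⁴ = 0.180·17900/(0.82·π·5.67×10⁻⁸) = 2.206×10¹⁰ K⁴.
T = (2.206×10¹⁰)^(1/4).

T ≈ 385 K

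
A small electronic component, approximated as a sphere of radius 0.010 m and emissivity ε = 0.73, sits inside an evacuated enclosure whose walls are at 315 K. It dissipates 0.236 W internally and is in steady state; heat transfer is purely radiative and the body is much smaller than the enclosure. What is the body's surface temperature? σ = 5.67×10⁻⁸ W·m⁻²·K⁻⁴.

T ≈ 346 K

For a small grey body in a large enclosure, net radiated power = εσA(T⁴ − T_w⁴).
Steady state: P = εσA(T⁴ − T_w⁴) with A = 4πr² = 0.001257 m².
T⁴ = P/(εσA) + T_w⁴ = 0.236/(0.73·5.67×10⁻⁸·0.001257) + (315)⁴
    = 4.537×10⁹ + 9.846×10⁹ = 1.438×10¹⁰ K⁴.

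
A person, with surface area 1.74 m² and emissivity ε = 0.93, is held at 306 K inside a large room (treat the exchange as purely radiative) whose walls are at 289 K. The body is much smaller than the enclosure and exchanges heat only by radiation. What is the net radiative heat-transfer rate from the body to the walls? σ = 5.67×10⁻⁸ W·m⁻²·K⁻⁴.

P_net ≈ 164 W

For a small grey body in a large enclosure: P_net = εσA(T_body⁴ − T_wall⁴).
A = 1.74 m²; T_body⁴ − T_wall⁴ = 8.768×10⁹ − 6.976×10⁹ = 1.792×10⁹ K⁴.
|P_net| = 0.93·5.67×10⁻⁸·1.740·1.792×10⁹.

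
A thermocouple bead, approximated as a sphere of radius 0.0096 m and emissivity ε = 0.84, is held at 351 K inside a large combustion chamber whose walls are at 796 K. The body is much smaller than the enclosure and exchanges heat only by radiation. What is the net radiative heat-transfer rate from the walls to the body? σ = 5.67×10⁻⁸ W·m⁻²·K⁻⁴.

For a small grey body in a large enclosure: P_net = εσA(T_body⁴ − T_wall⁴).
A = 4πr² = 0.001158 m²; T_body⁴ − T_wall⁴ = 1.518×10¹⁰ − 4.015×10¹¹ = -3.863×10¹¹ K⁴.
|P_net| = 0.84·5.67×10⁻⁸·0.001158·3.863×10¹¹.

P_net ≈ 21.3 W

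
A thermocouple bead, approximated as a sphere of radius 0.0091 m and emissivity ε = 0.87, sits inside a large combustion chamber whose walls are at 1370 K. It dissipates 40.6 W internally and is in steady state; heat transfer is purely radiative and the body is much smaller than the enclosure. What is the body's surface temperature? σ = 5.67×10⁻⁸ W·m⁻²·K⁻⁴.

T ≈ 1440 K

For a small grey body in a large enclosure, net radiated power = εσA(T⁴ − T_w⁴).
Steady state: P = εσA(T⁴ − T_w⁴) with A = 4πr² = 0.001041 m².
T⁴ = P/(εσA) + T_w⁴ = 40.6/(0.87·5.67×10⁻⁸·0.001041) + (1370)⁴
    = 7.909×10¹¹ + 3.523×10¹² = 4.314×10¹² K⁴.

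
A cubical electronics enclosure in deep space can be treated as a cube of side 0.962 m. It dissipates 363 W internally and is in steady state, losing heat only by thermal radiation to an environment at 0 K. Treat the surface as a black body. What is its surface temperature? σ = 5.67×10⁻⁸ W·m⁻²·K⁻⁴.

Steady state: internal power = radiated power, P = εσA T⁴.
Radiating area A = 6L² = 5.553 m².
T⁴ = P/(εσA) = 363/(1.0·5.67×10⁻⁸·5.553) = 1.153×10⁹ K⁴.
T = (1.153×10⁹)^(1/4).

T ≈ 184 K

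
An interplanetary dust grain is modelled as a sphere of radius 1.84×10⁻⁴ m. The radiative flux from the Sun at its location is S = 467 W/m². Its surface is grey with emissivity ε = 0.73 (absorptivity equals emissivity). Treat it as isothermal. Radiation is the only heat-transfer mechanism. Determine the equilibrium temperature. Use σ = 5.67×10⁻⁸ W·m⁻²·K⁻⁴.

At equilibrium, absorbed power = emitted power.
Absorbing cross-section = πr² = 1.064×10⁻⁷ m²; emitting surface = 4πr² = 4.254×10⁻⁷ m² (ratio 4).
εS·A_cross = εσ·A_surf·T⁴  ⇒  T⁴ = S/(4σ)   (ε cancels).
T⁴ = 467/(4·5.67×10⁻⁸) = 2.059×10⁹ K⁴.
T = (2.059×10⁹)^(1/4).

T ≈ 213 K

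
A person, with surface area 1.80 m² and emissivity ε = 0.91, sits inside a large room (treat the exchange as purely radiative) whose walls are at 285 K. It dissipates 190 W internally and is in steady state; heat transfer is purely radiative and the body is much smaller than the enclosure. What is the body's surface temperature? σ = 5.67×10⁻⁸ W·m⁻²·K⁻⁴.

For a small grey body in a large enclosure, net radiated power = εσA(T⁴ − T_w⁴).
Steady state: P = εσA(T⁴ − T_w⁴) with A = 1.80 m².
T⁴ = P/(εσA) + T_w⁴ = 190/(0.91·5.67×10⁻⁸·1.800) + (285)⁴
    = 2.046×10⁹ + 6.598×10⁹ = 8.643×10⁹ K⁴.

T ≈ 305 K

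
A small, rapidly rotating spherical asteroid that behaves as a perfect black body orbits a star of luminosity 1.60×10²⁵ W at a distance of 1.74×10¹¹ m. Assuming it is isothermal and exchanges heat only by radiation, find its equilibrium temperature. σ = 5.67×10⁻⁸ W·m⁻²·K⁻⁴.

First find the stellar flux at distance d: S = L/(4πd²) = 1.60×10²⁵/(4π·(1.74×10¹¹)²) = 42.05 W/m².
For an isothermal sphere, absorbed (1−a)S·πr² = emitted σ·4πr²·T⁴, so T⁴ = (1−a)S/(4σ).
T⁴ = 1.00·42.05/(4·5.67×10⁻⁸) = 1.854×10⁸ K⁴.

T ≈ 117 K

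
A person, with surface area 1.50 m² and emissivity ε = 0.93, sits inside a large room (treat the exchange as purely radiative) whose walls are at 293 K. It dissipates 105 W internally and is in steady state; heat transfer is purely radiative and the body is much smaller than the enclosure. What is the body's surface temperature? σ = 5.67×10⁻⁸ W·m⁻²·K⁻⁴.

For a small grey body in a large enclosure, net radiated power = εσA(T⁴ − T_w⁴).
Steady state: P = εσA(T⁴ − T_w⁴) with A = 1.50 m².
T⁴ = P/(εσA) + T_w⁴ = 105/(0.93·5.67×10⁻⁸·1.500) + (293)⁴
    = 1.327×10⁹ + 7.370×10⁹ = 8.698×10⁹ K⁴.

T ≈ 305 K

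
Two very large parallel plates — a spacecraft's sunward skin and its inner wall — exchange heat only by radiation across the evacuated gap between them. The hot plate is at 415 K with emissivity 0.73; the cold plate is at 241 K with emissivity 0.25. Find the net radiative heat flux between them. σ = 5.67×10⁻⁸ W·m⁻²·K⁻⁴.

q ≈ 341 W/m²

For two infinite grey parallel plates, q = σ(T₁⁴ − T₂⁴)/(1/ε₁ + 1/ε₂ − 1).
T₁⁴ − T₂⁴ = 2.966×10¹⁰ − 3.373×10⁹ = 2.629×10¹⁰ K⁴.
1/ε₁ + 1/ε₂ − 1 = 1.370 + 4.000 − 1 = 4.370.
q = 5.67×10⁻⁸ × 2.629×10¹⁰ / 4.370.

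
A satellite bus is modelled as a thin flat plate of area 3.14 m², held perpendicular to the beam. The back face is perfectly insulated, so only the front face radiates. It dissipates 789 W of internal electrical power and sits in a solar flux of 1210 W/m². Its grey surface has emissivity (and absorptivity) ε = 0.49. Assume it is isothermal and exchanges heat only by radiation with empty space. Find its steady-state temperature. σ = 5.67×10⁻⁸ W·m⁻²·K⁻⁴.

T ≈ 418 K

At steady state, absorbed solar power + internal power = radiated power.
Absorbed: α·S·A_cross = 0.49·1210·3.140 = 1862 W (cross-section A).
Total input = 1862 + 789 = 2651 W.
Radiated: εσ·A_surf·T⁴ with A_surf = A = 3.140 m².
T⁴ = 2651/(0.49·5.67×10⁻⁸·3.140) = 3.038×10¹⁰ K⁴.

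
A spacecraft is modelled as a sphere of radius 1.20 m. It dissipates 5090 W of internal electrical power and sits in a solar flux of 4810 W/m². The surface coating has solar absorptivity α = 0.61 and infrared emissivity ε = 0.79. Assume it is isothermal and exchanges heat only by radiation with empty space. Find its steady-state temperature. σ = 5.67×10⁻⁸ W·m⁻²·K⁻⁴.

T ≈ 388 K

At steady state, absorbed solar power + internal power = radiated power.
Absorbed: α·S·A_cross = 0.61·4810·4.524 = 13270 W (cross-section πr²).
Total input = 13270 + 5090 = 18360 W.
Radiated: εσ·A_surf·T⁴ with A_surf = 4πr² = 18.10 m².
T⁴ = 18360/(0.79·5.67×10⁻⁸·18.10) = 2.266×10¹⁰ K⁴.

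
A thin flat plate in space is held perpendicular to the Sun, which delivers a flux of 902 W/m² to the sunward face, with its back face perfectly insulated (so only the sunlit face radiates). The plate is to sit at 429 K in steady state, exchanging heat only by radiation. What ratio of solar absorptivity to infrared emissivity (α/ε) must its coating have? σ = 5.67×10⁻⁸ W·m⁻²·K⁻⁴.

α/ε ≈ 2.13

Balance: αS·A = εσ·1A·T⁴ ⇒ α/ε = σT⁴/S.
α/ε = 5.67×10⁻⁸·(429)⁴/902 = 5.67×10⁻⁸·3.387×10¹⁰/902.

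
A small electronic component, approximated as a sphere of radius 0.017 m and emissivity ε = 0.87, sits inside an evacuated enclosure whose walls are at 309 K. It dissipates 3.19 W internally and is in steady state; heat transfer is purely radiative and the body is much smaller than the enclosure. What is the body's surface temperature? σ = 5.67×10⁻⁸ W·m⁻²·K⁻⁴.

For a small grey body in a large enclosure, net radiated power = εσA(T⁴ − T_w⁴).
Steady state: P = εσA(T⁴ − T_w⁴) with A = 4πr² = 0.003632 m².
T⁴ = P/(εσA) + T_w⁴ = 3.19/(0.87·5.67×10⁻⁸·0.003632) + (309)⁴
    = 1.781×10¹⁰ + 9.117×10⁹ = 2.692×10¹⁰ K⁴.

T ≈ 405 K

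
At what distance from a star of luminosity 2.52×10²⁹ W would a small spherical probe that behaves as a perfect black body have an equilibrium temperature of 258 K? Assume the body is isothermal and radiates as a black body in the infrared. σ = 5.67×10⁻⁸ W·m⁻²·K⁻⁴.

d ≈ 4.47×10¹² m

For an isothermal black-emitting sphere, (1−a)S·πr² = σ·4πr²·T⁴ ⇒ S = 4σT⁴/(1−a).
S = 4·5.67×10⁻⁸·(258)⁴/1.00 = 1005 W/m².
Flux falls as S = L/(4πd²), so d = √(L/(4πS)) = √(2.52×10²⁹/(4π·1005)).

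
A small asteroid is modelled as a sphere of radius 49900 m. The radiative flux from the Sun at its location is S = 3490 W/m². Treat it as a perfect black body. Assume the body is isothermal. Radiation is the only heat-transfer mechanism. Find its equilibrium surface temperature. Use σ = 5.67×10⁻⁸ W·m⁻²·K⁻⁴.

At equilibrium, absorbed power = emitted power.
Absorbing cross-section = πr² = 7.823×10⁹ m²; emitting surface = 4πr² = 3.129×10¹⁰ m² (ratio 4).
S·A_cross = εσ·A_surf·T⁴  ⇒  T⁴ = S/(4σ).
T⁴ = 1.00·3490/(4·5.67×10⁻⁸) = 1.539×10¹⁰ K⁴.
T = (1.539×10¹⁰)^(1/4).

T ≈ 352 K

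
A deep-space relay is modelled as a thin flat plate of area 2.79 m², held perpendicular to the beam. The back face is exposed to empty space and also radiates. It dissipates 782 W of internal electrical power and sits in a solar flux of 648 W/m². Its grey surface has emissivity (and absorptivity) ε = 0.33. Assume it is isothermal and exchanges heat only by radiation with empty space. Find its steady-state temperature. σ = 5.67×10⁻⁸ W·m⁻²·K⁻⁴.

At steady state, absorbed solar power + internal power = radiated power.
Absorbed: α·S·A_cross = 0.33·648·2.790 = 596.6 W (cross-section A).
Total input = 596.6 + 782 = 1379 W.
Radiated: εσ·A_surf·T⁴ with A_surf = 2A = 5.580 m².
T⁴ = 1379/(0.33·5.67×10⁻⁸·5.580) = 1.320×10¹⁰ K⁴.

T ≈ 339 K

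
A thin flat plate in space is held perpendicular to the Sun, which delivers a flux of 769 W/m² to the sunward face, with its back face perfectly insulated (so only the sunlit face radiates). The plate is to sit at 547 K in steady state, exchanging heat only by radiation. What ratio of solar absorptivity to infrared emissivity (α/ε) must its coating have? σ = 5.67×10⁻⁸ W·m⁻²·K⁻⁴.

Balance: αS·A = εσ·1A·T⁴ ⇒ α/ε = σT⁴/S.
α/ε = 5.67×10⁻⁸·(547)⁴/769 = 5.67×10⁻⁸·8.953×10¹⁰/769.

α/ε ≈ 6.60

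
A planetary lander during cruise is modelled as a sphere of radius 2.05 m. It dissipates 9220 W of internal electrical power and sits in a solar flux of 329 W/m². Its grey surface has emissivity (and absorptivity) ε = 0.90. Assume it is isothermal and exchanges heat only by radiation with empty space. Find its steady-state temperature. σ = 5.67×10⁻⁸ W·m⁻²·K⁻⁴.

T ≈ 264 K

At steady state, absorbed solar power + internal power = radiated power.
Absorbed: α·S·A_cross = 0.90·329·13.20 = 3909 W (cross-section πr²).
Total input = 3909 + 9220 = 13130 W.
Radiated: εσ·A_surf·T⁴ with A_surf = 4πr² = 52.81 m².
T⁴ = 13130/(0.90·5.67×10⁻⁸·52.81) = 4.872×10⁹ K⁴.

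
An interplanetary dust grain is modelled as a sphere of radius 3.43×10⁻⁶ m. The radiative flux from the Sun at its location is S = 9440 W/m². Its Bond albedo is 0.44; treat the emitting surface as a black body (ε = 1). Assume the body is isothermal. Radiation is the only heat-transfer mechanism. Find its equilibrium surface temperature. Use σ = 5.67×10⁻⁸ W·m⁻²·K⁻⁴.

At equilibrium, absorbed power = emitted power.
Absorbing cross-section = πr² = 3.696×10⁻¹¹ m²; emitting surface = 4πr² = 1.478×10⁻¹⁰ m² (ratio 4).
(1−a)S·A_cross = εσ·A_surf·T⁴  ⇒  T⁴ = (1−a)S/(4σ).
T⁴ = 0.560·9440/(4·5.67×10⁻⁸) = 2.331×10¹⁰ K⁴.
T = (2.331×10¹⁰)^(1/4).

T ≈ 391 K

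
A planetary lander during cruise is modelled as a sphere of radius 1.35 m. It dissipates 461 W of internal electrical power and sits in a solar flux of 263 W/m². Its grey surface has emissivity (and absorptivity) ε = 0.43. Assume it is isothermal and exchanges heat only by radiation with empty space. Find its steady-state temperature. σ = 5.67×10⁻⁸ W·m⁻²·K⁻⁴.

At steady state, absorbed solar power + internal power = radiated power.
Absorbed: α·S·A_cross = 0.43·263·5.726 = 647.5 W (cross-section πr²).
Total input = 647.5 + 461 = 1109 W.
Radiated: εσ·A_surf·T⁴ with A_surf = 4πr² = 22.90 m².
T⁴ = 1109/(0.43·5.67×10⁻⁸·22.90) = 1.985×10⁹ K⁴.

T ≈ 211 K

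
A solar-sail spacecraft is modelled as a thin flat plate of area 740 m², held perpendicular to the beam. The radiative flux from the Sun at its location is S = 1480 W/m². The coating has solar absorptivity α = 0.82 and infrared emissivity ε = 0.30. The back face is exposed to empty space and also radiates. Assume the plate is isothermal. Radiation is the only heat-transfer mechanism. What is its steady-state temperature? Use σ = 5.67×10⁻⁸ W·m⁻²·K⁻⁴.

At equilibrium, absorbed power = emitted power.
Absorbing cross-section = A = 740.0 m²; emitting surface = 2A = 1480 m² (ratio 2).
αS·A_cross = εσ·A_surf·T⁴  ⇒  T⁴ = αS/(ε·2σ).
T⁴ = 0.820·1480/(0.30·2·5.67×10⁻⁸) = 3.567×10¹⁰ K⁴.
T = (3.567×10¹⁰)^(1/4).

T ≈ 435 K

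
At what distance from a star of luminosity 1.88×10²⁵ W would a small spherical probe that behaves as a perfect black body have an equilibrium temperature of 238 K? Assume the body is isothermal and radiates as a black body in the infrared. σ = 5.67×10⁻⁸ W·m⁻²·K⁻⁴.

d ≈ 4.53×10¹⁰ m

For an isothermal black-emitting sphere, (1−a)S·πr² = σ·4πr²·T⁴ ⇒ S = 4σT⁴/(1−a).
S = 4·5.67×10⁻⁸·(238)⁴/1.00 = 727.7 W/m².
Flux falls as S = L/(4πd²), so d = √(L/(4πS)) = √(1.88×10²⁵/(4π·727.7)).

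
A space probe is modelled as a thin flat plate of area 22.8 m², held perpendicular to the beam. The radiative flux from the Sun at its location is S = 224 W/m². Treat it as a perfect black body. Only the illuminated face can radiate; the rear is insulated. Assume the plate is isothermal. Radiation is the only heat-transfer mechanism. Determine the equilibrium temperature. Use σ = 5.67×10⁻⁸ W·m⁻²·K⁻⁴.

At equilibrium, absorbed power = emitted power.
Absorbing cross-section = A = 22.80 m²; emitting surface = A = 22.80 m² (ratio 1).
S·A_cross = εσ·A_surf·T⁴  ⇒  T⁴ = S/(1σ).
T⁴ = 1.00·224/(1·5.67×10⁻⁸) = 3.951×10⁹ K⁴.
T = (3.951×10⁹)^(1/4).

T ≈ 251 K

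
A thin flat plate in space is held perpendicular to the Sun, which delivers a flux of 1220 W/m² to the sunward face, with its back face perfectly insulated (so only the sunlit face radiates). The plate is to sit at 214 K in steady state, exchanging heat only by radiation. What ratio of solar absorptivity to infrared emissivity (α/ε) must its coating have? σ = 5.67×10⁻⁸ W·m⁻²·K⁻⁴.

Balance: αS·A = εσ·1A·T⁴ ⇒ α/ε = σT⁴/S.
α/ε = 5.67×10⁻⁸·(214)⁴/1220 = 5.67×10⁻⁸·2.097×10⁹/1220.

α/ε ≈ 0.0975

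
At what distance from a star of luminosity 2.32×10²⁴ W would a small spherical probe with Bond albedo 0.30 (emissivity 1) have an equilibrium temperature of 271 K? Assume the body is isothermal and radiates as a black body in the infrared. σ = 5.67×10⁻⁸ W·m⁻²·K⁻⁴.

d ≈ 1.03×10¹⁰ m

For an isothermal black-emitting sphere, (1−a)S·πr² = σ·4πr²·T⁴ ⇒ S = 4σT⁴/(1−a).
S = 4·5.67×10⁻⁸·(271)⁴/0.700 = 1748 W/m².
Flux falls as S = L/(4πd²), so d = √(L/(4πS)) = √(2.32×10²⁴/(4π·1748)).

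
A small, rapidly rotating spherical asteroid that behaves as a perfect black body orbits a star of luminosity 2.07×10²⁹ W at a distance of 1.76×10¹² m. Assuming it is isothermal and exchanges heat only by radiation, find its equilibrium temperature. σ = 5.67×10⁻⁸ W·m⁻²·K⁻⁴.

T ≈ 391 K

First find the stellar flux at distance d: S = L/(4πd²) = 2.07×10²⁹/(4π·(1.76×10¹²)²) = 5318 W/m².
For an isothermal sphere, absorbed (1−a)S·πr² = emitted σ·4πr²·T⁴, so T⁴ = (1−a)S/(4σ).
T⁴ = 1.00·5318/(4·5.67×10⁻⁸) = 2.345×10¹⁰ K⁴.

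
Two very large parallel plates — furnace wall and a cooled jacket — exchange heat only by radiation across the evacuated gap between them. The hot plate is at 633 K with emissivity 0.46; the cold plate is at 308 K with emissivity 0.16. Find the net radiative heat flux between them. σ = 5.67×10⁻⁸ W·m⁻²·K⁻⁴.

For two infinite grey parallel plates, q = σ(T₁⁴ − T₂⁴)/(1/ε₁ + 1/ε₂ − 1).
T₁⁴ − T₂⁴ = 1.606×10¹¹ − 8.999×10⁹ = 1.516×10¹¹ K⁴.
1/ε₁ + 1/ε₂ − 1 = 2.174 + 6.250 − 1 = 7.424.
q = 5.67×10⁻⁸ × 1.516×10¹¹ / 7.424.

q ≈ 1160 W/m²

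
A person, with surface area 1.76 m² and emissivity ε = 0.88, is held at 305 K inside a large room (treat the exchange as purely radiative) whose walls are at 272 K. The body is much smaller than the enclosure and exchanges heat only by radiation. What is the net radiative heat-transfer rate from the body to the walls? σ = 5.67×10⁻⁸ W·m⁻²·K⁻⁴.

For a small grey body in a large enclosure: P_net = εσA(T_body⁴ − T_wall⁴).
A = 1.76 m²; T_body⁴ − T_wall⁴ = 8.654×10⁹ − 5.474×10⁹ = 3.180×10⁹ K⁴.
|P_net| = 0.88·5.67×10⁻⁸·1.760·3.180×10⁹.

P_net ≈ 279 W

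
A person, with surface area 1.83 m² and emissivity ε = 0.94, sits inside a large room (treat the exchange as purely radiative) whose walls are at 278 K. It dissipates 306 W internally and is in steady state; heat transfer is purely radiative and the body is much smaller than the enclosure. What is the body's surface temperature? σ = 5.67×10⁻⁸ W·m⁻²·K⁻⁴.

For a small grey body in a large enclosure, net radiated power = εσA(T⁴ − T_w⁴).
Steady state: P = εσA(T⁴ − T_w⁴) with A = 1.83 m².
T⁴ = P/(εσA) + T_w⁴ = 306/(0.94·5.67×10⁻⁸·1.830) + (278)⁴
    = 3.137×10⁹ + 5.973×10⁹ = 9.110×10⁹ K⁴.

T ≈ 309 K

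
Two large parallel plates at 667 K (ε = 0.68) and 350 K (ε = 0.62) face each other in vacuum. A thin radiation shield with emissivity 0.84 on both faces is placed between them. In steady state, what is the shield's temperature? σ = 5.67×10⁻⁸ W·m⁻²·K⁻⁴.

In steady state the net flux on the hot side equals that on the cold side.
σ(T₁⁴−T_s⁴)/D₁ = σ(T_s⁴−T₂⁴)/D₂, with D₁ = 1/ε₁+1/ε_s−1 = 1.661, D₂ = 1/ε_s+1/ε₂−1 = 1.803.
Solve for T_s⁴: T_s⁴ = (D₂·T₁⁴ + D₁·T₂⁴)/(D₁+D₂) = 1.102×10¹¹ K⁴.

T_s ≈ 576 K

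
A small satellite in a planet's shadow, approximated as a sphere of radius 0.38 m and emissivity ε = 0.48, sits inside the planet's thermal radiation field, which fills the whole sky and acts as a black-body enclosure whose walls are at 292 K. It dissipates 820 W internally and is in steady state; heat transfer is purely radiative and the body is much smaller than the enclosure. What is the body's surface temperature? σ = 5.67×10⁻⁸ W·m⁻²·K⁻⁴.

For a small grey body in a large enclosure, net radiated power = εσA(T⁴ − T_w⁴).
Steady state: P = εσA(T⁴ − T_w⁴) with A = 4πr² = 1.815 m².
T⁴ = P/(εσA) + T_w⁴ = 820/(0.48·5.67×10⁻⁸·1.815) + (292)⁴
    = 1.660×10¹⁰ + 7.270×10⁹ = 2.387×10¹⁰ K⁴.

T ≈ 393 K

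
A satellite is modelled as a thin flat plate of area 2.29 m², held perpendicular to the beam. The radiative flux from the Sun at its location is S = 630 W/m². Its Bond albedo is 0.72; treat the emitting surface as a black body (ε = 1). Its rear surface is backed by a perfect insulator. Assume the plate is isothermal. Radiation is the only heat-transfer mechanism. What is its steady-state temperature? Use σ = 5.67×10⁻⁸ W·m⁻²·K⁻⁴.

At equilibrium, absorbed power = emitted power.
Absorbing cross-section = A = 2.290 m²; emitting surface = A = 2.290 m² (ratio 1).
(1−a)S·A_cross = εσ·A_surf·T⁴  ⇒  T⁴ = (1−a)S/(1σ).
T⁴ = 0.280·630/(1·5.67×10⁻⁸) = 3.111×10⁹ K⁴.
T = (3.111×10⁹)^(1/4).

T ≈ 236 K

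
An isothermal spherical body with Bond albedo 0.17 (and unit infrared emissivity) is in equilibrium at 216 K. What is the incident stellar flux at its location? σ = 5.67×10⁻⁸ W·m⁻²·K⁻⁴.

(1−a)S·πr² = σ·4πr²·T⁴ ⇒ S = 4σT⁴/(1−a).
S = 4·5.67×10⁻⁸·2.177×10⁹/0.830.

S ≈ 595 W/m²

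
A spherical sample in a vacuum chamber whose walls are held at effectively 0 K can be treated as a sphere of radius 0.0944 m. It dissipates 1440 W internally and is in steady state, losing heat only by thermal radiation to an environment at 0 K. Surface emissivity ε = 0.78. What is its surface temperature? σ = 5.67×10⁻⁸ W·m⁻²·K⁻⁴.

T ≈ 734 K

Steady state: internal power = radiated power, P = εσA T⁴.
Radiating area A = 4πr² = 0.1120 m².
T⁴ = P/(εσA) = 1440/(0.78·5.67×10⁻⁸·0.1120) = 2.908×10¹¹ K⁴.
T = (2.908×10¹¹)^(1/4).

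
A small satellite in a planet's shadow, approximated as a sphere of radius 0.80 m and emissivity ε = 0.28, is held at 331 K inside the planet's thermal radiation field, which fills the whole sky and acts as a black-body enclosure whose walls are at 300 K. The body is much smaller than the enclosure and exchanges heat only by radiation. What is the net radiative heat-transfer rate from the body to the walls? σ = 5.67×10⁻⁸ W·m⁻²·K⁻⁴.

P_net ≈ 498 W

For a small grey body in a large enclosure: P_net = εσA(T_body⁴ − T_wall⁴).
A = 4πr² = 8.042 m²; T_body⁴ − T_wall⁴ = 1.200×10¹⁰ − 8.100×10⁹ = 3.904×10⁹ K⁴.
|P_net| = 0.28·5.67×10⁻⁸·8.042·3.904×10⁹.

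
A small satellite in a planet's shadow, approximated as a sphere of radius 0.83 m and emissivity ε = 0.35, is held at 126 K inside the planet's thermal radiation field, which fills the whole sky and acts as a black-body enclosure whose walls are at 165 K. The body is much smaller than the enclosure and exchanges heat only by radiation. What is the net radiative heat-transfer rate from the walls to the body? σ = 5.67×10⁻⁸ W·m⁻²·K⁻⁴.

P_net ≈ 84.0 W

For a small grey body in a large enclosure: P_net = εσA(T_body⁴ − T_wall⁴).
A = 4πr² = 8.657 m²; T_body⁴ − T_wall⁴ = 2.520×10⁸ − 7.412×10⁸ = -4.892×10⁸ K⁴.
|P_net| = 0.35·5.67×10⁻⁸·8.657·4.892×10⁸.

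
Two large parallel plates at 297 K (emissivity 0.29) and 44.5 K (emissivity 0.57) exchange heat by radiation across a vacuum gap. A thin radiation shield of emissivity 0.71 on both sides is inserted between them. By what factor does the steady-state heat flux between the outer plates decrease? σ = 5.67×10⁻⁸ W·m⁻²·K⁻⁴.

factor ≈ 1.43

Without shield: q₀ = σΔ(T⁴)/(1/ε₁+1/ε₂−1) with denominator 4.203.
With shield the two gaps are in series; the resistances add: (1/ε₁+1/ε_s−1)+(1/ε_s+1/ε₂−1) = 3.857+2.163 = 6.020.
Heat-flux ratio q₀/q = 6.020/4.203.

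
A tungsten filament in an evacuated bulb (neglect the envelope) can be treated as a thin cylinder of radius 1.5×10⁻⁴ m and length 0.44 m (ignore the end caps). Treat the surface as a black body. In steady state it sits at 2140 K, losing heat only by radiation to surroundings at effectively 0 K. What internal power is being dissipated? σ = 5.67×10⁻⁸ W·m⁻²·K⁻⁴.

P ≈ 493 W

Steady state: P = εσA T⁴.
A = 2πrL = 4.147×10⁻⁴ m²; T⁴ = (2140)⁴ = 2.097×10¹³ K⁴.
P = 1.0 × 5.67×10⁻⁸ × 4.147×10⁻⁴ × 2.097×10¹³.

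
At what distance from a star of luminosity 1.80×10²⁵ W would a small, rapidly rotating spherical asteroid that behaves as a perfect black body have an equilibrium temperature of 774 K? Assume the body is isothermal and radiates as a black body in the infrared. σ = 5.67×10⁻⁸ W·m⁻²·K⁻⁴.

d ≈ 4.19×10⁹ m

For an isothermal black-emitting sphere, (1−a)S·πr² = σ·4πr²·T⁴ ⇒ S = 4σT⁴/(1−a).
S = 4·5.67×10⁻⁸·(774)⁴/1.00 = 81400 W/m².
Flux falls as S = L/(4πd²), so d = √(L/(4πS)) = √(1.80×10²⁵/(4π·81400)).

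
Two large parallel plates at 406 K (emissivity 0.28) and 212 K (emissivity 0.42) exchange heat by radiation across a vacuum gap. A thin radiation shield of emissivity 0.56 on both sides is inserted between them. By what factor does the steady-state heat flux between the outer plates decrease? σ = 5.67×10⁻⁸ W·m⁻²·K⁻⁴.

Without shield: q₀ = σΔ(T⁴)/(1/ε₁+1/ε₂−1) with denominator 4.952.
With shield the two gaps are in series; the resistances add: (1/ε₁+1/ε_s−1)+(1/ε_s+1/ε₂−1) = 4.357+3.167 = 7.524.
Heat-flux ratio q₀/q = 7.524/4.952.

factor ≈ 1.52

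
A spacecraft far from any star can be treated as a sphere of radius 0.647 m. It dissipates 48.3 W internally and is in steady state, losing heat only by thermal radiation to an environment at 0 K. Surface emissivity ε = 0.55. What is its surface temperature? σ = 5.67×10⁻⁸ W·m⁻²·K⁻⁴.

T ≈ 131 K

Steady state: internal power = radiated power, P = εσA T⁴.
Radiating area A = 4πr² = 5.260 m².
T⁴ = P/(εσA) = 48.3/(0.55·5.67×10⁻⁸·5.260) = 2.944×10⁸ K⁴.
T = (2.944×10⁸)^(1/4).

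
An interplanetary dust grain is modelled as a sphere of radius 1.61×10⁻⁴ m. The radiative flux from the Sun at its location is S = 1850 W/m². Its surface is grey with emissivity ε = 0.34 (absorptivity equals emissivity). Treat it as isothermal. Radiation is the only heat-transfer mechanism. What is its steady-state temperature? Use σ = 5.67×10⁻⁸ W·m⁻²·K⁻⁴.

T ≈ 301 K

At equilibrium, absorbed power = emitted power.
Absorbing cross-section = πr² = 8.143×10⁻⁸ m²; emitting surface = 4πr² = 3.257×10⁻⁷ m² (ratio 4).
εS·A_cross = εσ·A_surf·T⁴  ⇒  T⁴ = S/(4σ)   (ε cancels).
T⁴ = 1850/(4·5.67×10⁻⁸) = 8.157×10⁹ K⁴.
T = (8.157×10⁹)^(1/4).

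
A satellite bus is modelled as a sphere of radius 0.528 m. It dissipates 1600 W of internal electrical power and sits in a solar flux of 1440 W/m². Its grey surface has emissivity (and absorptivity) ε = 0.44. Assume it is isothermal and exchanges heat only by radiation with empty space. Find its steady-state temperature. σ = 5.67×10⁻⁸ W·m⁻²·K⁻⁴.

At steady state, absorbed solar power + internal power = radiated power.
Absorbed: α·S·A_cross = 0.44·1440·0.8758 = 554.9 W (cross-section πr²).
Total input = 554.9 + 1600 = 2155 W.
Radiated: εσ·A_surf·T⁴ with A_surf = 4πr² = 3.503 m².
T⁴ = 2155/(0.44·5.67×10⁻⁸·3.503) = 2.466×10¹⁰ K⁴.

T ≈ 396 K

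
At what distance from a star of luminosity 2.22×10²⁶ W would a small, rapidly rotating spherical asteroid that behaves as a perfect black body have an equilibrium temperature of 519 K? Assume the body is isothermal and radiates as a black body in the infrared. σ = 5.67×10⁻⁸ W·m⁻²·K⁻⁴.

d ≈ 3.28×10¹⁰ m

For an isothermal black-emitting sphere, (1−a)S·πr² = σ·4πr²·T⁴ ⇒ S = 4σT⁴/(1−a).
S = 4·5.67×10⁻⁸·(519)⁴/1.00 = 16460 W/m².
Flux falls as S = L/(4πd²), so d = √(L/(4πS)) = √(2.22×10²⁶/(4π·16460)).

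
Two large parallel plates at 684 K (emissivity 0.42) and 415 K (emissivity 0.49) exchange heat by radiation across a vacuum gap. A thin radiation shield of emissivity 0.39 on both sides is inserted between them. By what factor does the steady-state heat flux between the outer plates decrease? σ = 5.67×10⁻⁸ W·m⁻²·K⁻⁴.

Without shield: q₀ = σΔ(T⁴)/(1/ε₁+1/ε₂−1) with denominator 3.422.
With shield the two gaps are in series; the resistances add: (1/ε₁+1/ε_s−1)+(1/ε_s+1/ε₂−1) = 3.945+3.605 = 7.550.
Heat-flux ratio q₀/q = 7.550/3.422.

factor ≈ 2.21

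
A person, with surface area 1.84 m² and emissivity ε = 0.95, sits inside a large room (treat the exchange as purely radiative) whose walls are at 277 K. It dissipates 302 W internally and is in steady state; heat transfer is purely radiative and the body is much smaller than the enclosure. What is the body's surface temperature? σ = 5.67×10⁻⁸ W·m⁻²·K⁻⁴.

For a small grey body in a large enclosure, net radiated power = εσA(T⁴ − T_w⁴).
Steady state: P = εσA(T⁴ − T_w⁴) with A = 1.84 m².
T⁴ = P/(εσA) + T_w⁴ = 302/(0.95·5.67×10⁻⁸·1.840) + (277)⁴
    = 3.047×10⁹ + 5.887×10⁹ = 8.934×10⁹ K⁴.

T ≈ 307 K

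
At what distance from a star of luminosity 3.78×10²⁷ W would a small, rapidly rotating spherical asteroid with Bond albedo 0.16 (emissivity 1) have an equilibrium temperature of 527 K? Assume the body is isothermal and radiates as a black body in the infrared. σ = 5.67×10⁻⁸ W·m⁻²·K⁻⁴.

d ≈ 1.20×10¹¹ m

For an isothermal black-emitting sphere, (1−a)S·πr² = σ·4πr²·T⁴ ⇒ S = 4σT⁴/(1−a).
S = 4·5.67×10⁻⁸·(527)⁴/0.840 = 20830 W/m².
Flux falls as S = L/(4πd²), so d = √(L/(4πS)) = √(3.78×10²⁷/(4π·20830)).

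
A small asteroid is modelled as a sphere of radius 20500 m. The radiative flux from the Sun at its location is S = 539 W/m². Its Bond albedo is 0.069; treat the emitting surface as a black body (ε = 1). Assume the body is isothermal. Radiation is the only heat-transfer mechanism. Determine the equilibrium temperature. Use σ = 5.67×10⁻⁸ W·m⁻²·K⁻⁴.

At equilibrium, absorbed power = emitted power.
Absorbing cross-section = πr² = 1.320×10⁹ m²; emitting surface = 4πr² = 5.281×10⁹ m² (ratio 4).
(1−a)S·A_cross = εσ·A_surf·T⁴  ⇒  T⁴ = (1−a)S/(4σ).
T⁴ = 0.931·539/(4·5.67×10⁻⁸) = 2.213×10⁹ K⁴.
T = (2.213×10⁹)^(1/4).

T ≈ 217 K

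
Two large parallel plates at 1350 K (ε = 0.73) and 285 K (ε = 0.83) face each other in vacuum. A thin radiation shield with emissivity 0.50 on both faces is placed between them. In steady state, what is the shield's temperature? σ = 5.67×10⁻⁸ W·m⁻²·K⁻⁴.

In steady state the net flux on the hot side equals that on the cold side.
σ(T₁⁴−T_s⁴)/D₁ = σ(T_s⁴−T₂⁴)/D₂, with D₁ = 1/ε₁+1/ε_s−1 = 2.370, D₂ = 1/ε_s+1/ε₂−1 = 2.205.
Solve for T_s⁴: T_s⁴ = (D₂·T₁⁴ + D₁·T₂⁴)/(D₁+D₂) = 1.604×10¹² K⁴.

T_s ≈ 1130 K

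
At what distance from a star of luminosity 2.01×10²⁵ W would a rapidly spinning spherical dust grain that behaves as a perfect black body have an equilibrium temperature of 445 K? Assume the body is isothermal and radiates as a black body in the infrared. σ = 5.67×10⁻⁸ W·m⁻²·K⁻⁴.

For an isothermal black-emitting sphere, (1−a)S·πr² = σ·4πr²·T⁴ ⇒ S = 4σT⁴/(1−a).
S = 4·5.67×10⁻⁸·(445)⁴/1.00 = 8894 W/m².
Flux falls as S = L/(4πd²), so d = √(L/(4πS)) = √(2.01×10²⁵/(4π·8894)).

d ≈ 1.34×10¹⁰ m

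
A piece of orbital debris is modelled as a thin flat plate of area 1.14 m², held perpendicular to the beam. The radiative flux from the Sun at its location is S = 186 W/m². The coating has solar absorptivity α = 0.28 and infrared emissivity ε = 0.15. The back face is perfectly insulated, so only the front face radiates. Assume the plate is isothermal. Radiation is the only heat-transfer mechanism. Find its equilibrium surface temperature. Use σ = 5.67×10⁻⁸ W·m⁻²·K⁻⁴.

At equilibrium, absorbed power = emitted power.
Absorbing cross-section = A = 1.140 m²; emitting surface = A = 1.140 m² (ratio 1).
αS·A_cross = εσ·A_surf·T⁴  ⇒  T⁴ = αS/(ε·1σ).
T⁴ = 0.280·186/(0.15·1·5.67×10⁻⁸) = 6.123×10⁹ K⁴.
T = (6.123×10⁹)^(1/4).

T ≈ 280 K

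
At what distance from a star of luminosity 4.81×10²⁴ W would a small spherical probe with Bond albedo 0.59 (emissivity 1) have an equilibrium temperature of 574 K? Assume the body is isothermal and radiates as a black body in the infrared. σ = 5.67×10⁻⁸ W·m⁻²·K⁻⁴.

d ≈ 2.52×10⁹ m

For an isothermal black-emitting sphere, (1−a)S·πr² = σ·4πr²·T⁴ ⇒ S = 4σT⁴/(1−a).
S = 4·5.67×10⁻⁸·(574)⁴/0.410 = 60050 W/m².
Flux falls as S = L/(4πd²), so d = √(L/(4πS)) = √(4.81×10²⁴/(4π·60050)).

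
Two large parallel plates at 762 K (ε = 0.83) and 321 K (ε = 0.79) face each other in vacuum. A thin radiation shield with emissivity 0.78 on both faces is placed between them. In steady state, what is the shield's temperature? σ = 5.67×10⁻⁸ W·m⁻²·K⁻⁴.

In steady state the net flux on the hot side equals that on the cold side.
σ(T₁⁴−T_s⁴)/D₁ = σ(T_s⁴−T₂⁴)/D₂, with D₁ = 1/ε₁+1/ε_s−1 = 1.487, D₂ = 1/ε_s+1/ε₂−1 = 1.548.
Solve for T_s⁴: T_s⁴ = (D₂·T₁⁴ + D₁·T₂⁴)/(D₁+D₂) = 1.772×10¹¹ K⁴.

T_s ≈ 649 K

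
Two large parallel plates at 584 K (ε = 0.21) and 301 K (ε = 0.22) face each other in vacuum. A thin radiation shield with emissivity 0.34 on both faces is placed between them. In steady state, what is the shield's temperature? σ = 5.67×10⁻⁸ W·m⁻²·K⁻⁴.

In steady state the net flux on the hot side equals that on the cold side.
σ(T₁⁴−T_s⁴)/D₁ = σ(T_s⁴−T₂⁴)/D₂, with D₁ = 1/ε₁+1/ε_s−1 = 6.703, D₂ = 1/ε_s+1/ε₂−1 = 6.487.
Solve for T_s⁴: T_s⁴ = (D₂·T₁⁴ + D₁·T₂⁴)/(D₁+D₂) = 6.138×10¹⁰ K⁴.

T_s ≈ 498 K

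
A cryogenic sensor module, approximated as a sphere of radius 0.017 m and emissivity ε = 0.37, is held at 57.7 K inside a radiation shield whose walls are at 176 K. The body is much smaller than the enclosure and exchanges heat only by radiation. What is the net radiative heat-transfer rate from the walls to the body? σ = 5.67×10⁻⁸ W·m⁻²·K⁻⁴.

P_net ≈ 0.0723 W

For a small grey body in a large enclosure: P_net = εσA(T_body⁴ − T_wall⁴).
A = 4πr² = 0.003632 m²; T_body⁴ − T_wall⁴ = 1.108×10⁷ − 9.595×10⁸ = -9.484×10⁸ K⁴.
|P_net| = 0.37·5.67×10⁻⁸·0.003632·9.484×10⁸.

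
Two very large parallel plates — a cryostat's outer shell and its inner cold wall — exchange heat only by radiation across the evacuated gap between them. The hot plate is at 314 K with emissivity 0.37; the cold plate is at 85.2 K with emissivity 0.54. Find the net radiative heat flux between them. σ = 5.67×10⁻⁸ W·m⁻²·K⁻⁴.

q ≈ 154 W/m²

For two infinite grey parallel plates, q = σ(T₁⁴ − T₂⁴)/(1/ε₁ + 1/ε₂ − 1).
T₁⁴ − T₂⁴ = 9.721×10⁹ − 5.269×10⁷ = 9.668×10⁹ K⁴.
1/ε₁ + 1/ε₂ − 1 = 2.703 + 1.852 − 1 = 3.555.
q = 5.67×10⁻⁸ × 9.668×10⁹ / 3.555.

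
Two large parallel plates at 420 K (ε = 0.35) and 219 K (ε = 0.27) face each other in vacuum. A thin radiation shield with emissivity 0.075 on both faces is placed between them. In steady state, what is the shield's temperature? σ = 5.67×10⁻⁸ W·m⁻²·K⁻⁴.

In steady state the net flux on the hot side equals that on the cold side.
σ(T₁⁴−T_s⁴)/D₁ = σ(T_s⁴−T₂⁴)/D₂, with D₁ = 1/ε₁+1/ε_s−1 = 15.19, D₂ = 1/ε_s+1/ε₂−1 = 16.04.
Solve for T_s⁴: T_s⁴ = (D₂·T₁⁴ + D₁·T₂⁴)/(D₁+D₂) = 1.710×10¹⁰ K⁴.

T_s ≈ 362 K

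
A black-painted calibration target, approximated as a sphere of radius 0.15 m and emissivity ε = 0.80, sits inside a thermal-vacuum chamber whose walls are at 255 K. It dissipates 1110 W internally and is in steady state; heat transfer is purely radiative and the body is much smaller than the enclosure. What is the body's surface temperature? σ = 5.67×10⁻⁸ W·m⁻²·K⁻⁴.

T ≈ 549 K

For a small grey body in a large enclosure, net radiated power = εσA(T⁴ − T_w⁴).
Steady state: P = εσA(T⁴ − T_w⁴) with A = 4πr² = 0.2827 m².
T⁴ = P/(εσA) + T_w⁴ = 1110/(0.80·5.67×10⁻⁸·0.2827) + (255)⁴
    = 8.655×10¹⁰ + 4.228×10⁹ = 9.078×10¹⁰ K⁴.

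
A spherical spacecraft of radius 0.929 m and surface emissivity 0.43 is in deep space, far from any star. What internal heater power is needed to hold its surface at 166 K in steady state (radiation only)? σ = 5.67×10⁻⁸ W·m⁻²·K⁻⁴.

P ≈ 201 W

P = εσ·4πr²·T⁴.
4πr² = 10.85 m²; T⁴ = 7.593×10⁸ K⁴.
P = 0.43·5.67×10⁻⁸·10.85·7.593×10⁸.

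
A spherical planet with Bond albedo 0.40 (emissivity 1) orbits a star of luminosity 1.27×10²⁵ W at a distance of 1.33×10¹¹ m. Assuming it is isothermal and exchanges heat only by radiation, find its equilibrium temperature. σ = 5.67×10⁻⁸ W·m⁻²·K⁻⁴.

T ≈ 111 K

First find the stellar flux at distance d: S = L/(4πd²) = 1.27×10²⁵/(4π·(1.33×10¹¹)²) = 57.13 W/m².
For an isothermal sphere, absorbed (1−a)S·πr² = emitted σ·4πr²·T⁴, so T⁴ = (1−a)S/(4σ).
T⁴ = 0.600·57.13/(4·5.67×10⁻⁸) = 1.511×10⁸ K⁴.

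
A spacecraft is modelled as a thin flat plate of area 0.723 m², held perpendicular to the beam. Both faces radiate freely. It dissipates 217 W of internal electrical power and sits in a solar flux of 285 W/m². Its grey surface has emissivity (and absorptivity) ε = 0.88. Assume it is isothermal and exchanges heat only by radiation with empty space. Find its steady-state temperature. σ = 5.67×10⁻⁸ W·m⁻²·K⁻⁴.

At steady state, absorbed solar power + internal power = radiated power.
Absorbed: α·S·A_cross = 0.88·285·0.7230 = 181.3 W (cross-section A).
Total input = 181.3 + 217 = 398.3 W.
Radiated: εσ·A_surf·T⁴ with A_surf = 2A = 1.446 m².
T⁴ = 398.3/(0.88·5.67×10⁻⁸·1.446) = 5.521×10⁹ K⁴.

T ≈ 273 K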